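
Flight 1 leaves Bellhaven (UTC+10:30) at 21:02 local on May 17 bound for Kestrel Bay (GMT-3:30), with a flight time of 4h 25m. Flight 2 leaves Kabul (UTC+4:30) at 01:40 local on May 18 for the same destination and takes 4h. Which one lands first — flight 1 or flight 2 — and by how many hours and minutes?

the first, by 10 hours 13 minutes

Flight 1 in UTC: 21:02 − 10:30 = 10:32 on May 17.
+4 hours and 25 minutes → arrive 14:57 UTC on May 17.
Flight 2 in UTC: 01:40 − 4:30 = 21:10 on May 17.
+4 hours → arrive 01:10 UTC on May 18.
Flight 1 lands earlier by 10 hours 13 minutes.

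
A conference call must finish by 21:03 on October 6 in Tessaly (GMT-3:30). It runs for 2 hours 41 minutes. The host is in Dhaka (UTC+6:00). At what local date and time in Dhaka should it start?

03:52 on October 7

Target end time in UTC: 21:03 + 3:30 = 00:33 on Oct 7.
Subtract 2 hours and 41 minutes → start 21:52 UTC on Oct 6.
Dhaka is UTC+6:00: 21:52 + 6:00 = 03:52 on Oct 7.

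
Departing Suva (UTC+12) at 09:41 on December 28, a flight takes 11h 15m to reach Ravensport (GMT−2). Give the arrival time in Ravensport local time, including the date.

06:56 on December 28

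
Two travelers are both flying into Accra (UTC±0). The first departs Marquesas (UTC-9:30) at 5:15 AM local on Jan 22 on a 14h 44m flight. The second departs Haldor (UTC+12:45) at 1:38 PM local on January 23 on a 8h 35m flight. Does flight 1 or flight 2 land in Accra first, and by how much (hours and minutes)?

the first, by 3 hours 59 minutes

Flight 1 in UTC: 5:15 AM + 9:30 = 2:45 PM on Jan 22.
+14 hours 44 minutes → arrive 5:29 AM UTC on Jan 23.
Flight 2 in UTC: 1:38 PM − 12:45 = 12:53 AM on Jan 23.
+8 hours and 35 minutes → arrive 9:28 AM UTC on Jan 23.
Flight 1 lands earlier by 3 hours 59 minutes.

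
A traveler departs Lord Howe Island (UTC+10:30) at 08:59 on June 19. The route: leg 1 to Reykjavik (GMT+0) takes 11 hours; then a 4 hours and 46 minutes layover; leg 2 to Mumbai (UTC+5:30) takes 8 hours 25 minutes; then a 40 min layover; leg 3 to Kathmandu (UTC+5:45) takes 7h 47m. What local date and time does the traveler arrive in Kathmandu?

Convert departure to UTC: 08:59 − 10:30 = 22:29 UTC on Jun 18.
Add 11 hours leg 1 → 09:29 UTC (Jun 19).
Add 4 hours 46 minutes layover in Reykjavik → 14:15 UTC.
Add 8 hours 25 minutes leg 2 → 22:40 UTC.
Add 40 minutes layover in Mumbai → 23:20 UTC.
Add 7 hours and 47 minutes leg 3 → 07:07 UTC (Jun 20).
Kathmandu is UTC+5:45, so local arrival = 07:07 + 5:45 = 12:52 on Jun 20.

12:52 on June 20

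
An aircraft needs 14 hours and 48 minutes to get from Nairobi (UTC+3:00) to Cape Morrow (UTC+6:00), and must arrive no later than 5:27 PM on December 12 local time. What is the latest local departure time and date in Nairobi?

11:39 PM on December 11

Target arrival in UTC: 5:27 PM − 6:00 = 11:27 AM on Dec 12.
Subtract 14 hours and 48 minutes → departure 8:39 PM UTC on Dec 11.
Nairobi is UTC+3:00: 8:39 PM + 3:00 = 11:39 PM on Dec 11.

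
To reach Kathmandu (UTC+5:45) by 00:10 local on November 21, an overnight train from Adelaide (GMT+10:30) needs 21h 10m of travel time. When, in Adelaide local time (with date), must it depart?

07:45 on Nov 20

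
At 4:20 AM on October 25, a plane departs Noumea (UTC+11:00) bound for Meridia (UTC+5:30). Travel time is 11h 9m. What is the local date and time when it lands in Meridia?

Convert departure to UTC: 4:20 AM − 11:00 = 5:20 PM UTC on Oct 24.
Add 11 hours 9 minutes travel time → 4:29 AM UTC (Oct 25).
Meridia is UTC+5:30, so local arrival = 4:29 AM + 5:30 = 9:59 AM on Oct 25.

9:59 AM on October 25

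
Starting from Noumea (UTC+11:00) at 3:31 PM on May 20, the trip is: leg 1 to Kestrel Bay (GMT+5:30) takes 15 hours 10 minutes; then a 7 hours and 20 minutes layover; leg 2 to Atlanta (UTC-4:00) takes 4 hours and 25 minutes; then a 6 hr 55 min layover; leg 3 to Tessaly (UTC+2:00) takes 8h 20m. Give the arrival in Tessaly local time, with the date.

12:41 AM on May 22

Convert departure to UTC: 3:31 PM − 11:00 = 4:31 AM UTC on May 20.
Add 15 hours and 10 minutes leg 1 → 7:41 PM UTC.
Add 7 hours 20 minutes layover in Kestrel Bay → 3:01 AM UTC (May 21).
Add 4 hours 25 minutes leg 2 → 7:26 AM UTC.
Add 6 hours and 55 minutes layover in Atlanta → 2:21 PM UTC.
Add 8 hours 20 minutes leg 3 → 10:41 PM UTC.
Tessaly is UTC+2:00, so local arrival = 10:41 PM + 2:00 = 12:41 AM on May 22.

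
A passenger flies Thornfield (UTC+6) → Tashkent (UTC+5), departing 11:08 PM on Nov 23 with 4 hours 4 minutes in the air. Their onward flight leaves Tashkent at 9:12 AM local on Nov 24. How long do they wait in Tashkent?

7 hours

Convert departure to UTC: 11:08 PM − 6:00 = 5:08 PM UTC on Nov 23.
Add 4 hours 4 minutes flight time → 9:12 PM UTC.
Tashkent is UTC+5:00, so local arrival = 9:12 PM + 5:00 = 2:12 AM on Nov 24.
Layover = 9:12 AM − 2:12 AM = 7 hours.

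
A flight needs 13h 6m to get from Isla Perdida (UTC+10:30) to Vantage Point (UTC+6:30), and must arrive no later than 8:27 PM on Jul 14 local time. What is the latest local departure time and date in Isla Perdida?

Target arrival in UTC: 8:27 PM − 6:30 = 1:57 PM on Jul 14.
Subtract 13 hours and 6 minutes → departure 12:51 AM UTC on Jul 14.
Isla Perdida is UTC+10:30: 12:51 AM + 10:30 = 11:21 AM on Jul 14.

11:21 AM on Jul 14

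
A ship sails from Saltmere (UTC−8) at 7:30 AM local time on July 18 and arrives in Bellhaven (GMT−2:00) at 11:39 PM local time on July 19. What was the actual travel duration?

34 hours 9 minutes

Departure in UTC: 7:30 AM + 8:00 = 3:30 PM on Jul 18.
Arrival in UTC: 11:39 PM + 2:00 = 1:39 AM on Jul 20.
Elapsed = 1:39 AM − 3:30 PM (+2 days) = 34 hours 9 minutes.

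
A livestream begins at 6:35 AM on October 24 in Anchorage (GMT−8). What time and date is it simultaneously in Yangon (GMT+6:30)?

Yangon is 14:30 ahead of Anchorage.
Shift by the zone difference: 6:35 AM + 14:30 = 9:05 PM on Oct 24 in Yangon.

9:05 PM on Oct 24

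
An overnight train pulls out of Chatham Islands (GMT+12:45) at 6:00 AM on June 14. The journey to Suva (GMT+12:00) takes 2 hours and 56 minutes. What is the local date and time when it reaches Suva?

8:11 AM on June 14

Convert departure to UTC: 6:00 AM − 12:45 = 5:15 PM UTC on Jun 13.
Add 2 hours and 56 minutes travel time → 8:11 PM UTC.
Suva is UTC+12:00, so local arrival = 8:11 PM + 12:00 = 8:11 AM on Jun 14.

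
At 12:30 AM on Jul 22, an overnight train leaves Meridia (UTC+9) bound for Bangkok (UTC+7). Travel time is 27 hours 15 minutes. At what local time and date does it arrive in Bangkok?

Convert departure to UTC: 12:30 AM − 9:00 = 3:30 PM UTC on Jul 21.
Add 27 hours 15 minutes travel time → 6:45 PM UTC (Jul 22).
Bangkok is UTC+7:00, so local arrival = 6:45 PM + 7:00 = 1:45 AM on Jul 23.

1:45 AM on July 23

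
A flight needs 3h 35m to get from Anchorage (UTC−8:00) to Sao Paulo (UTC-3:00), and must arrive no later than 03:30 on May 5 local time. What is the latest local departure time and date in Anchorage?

18:55 on May 4

Target arrival in UTC: 03:30 + 3:00 = 06:30 on May 5.
Subtract 3 hours and 35 minutes → departure 02:55 UTC on May 5.
Anchorage is UTC−8:00: 02:55 − 8:00 = 18:55 on May 4.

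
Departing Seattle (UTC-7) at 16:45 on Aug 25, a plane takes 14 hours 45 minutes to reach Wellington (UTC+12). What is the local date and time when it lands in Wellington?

02:30 on Aug 27

Wellington is 19:00 ahead of Seattle.
After 14 hours 45 minutes it is 07:30 (Aug 26) in Seattle.
Shift by the zone difference: 07:30 + 19:00 = 02:30 on Aug 27 in Wellington.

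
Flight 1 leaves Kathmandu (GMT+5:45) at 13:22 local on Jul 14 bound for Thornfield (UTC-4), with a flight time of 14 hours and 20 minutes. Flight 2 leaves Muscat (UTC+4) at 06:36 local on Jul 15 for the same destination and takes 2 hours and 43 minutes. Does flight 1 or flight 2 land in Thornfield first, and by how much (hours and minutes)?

the first, by 7 hours 22 minutes

Flight 1 in UTC: 13:22 − 5:45 = 07:37 on Jul 14.
+14 hours and 20 minutes → arrive 21:57 UTC on Jul 14.
Flight 2 in UTC: 06:36 − 4:00 = 02:36 on Jul 15.
+2 hours 43 minutes → arrive 05:19 UTC on Jul 15.
Flight 1 lands earlier by 7 hours 22 minutes.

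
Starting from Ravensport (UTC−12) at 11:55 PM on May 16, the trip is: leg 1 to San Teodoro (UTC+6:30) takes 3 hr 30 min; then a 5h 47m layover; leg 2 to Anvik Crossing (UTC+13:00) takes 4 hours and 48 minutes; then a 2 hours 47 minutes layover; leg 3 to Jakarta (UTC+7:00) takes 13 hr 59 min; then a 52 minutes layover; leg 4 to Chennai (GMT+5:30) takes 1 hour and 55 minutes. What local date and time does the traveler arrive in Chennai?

Convert departure to UTC: 11:55 PM + 12:00 = 11:55 AM UTC on May 17.
Add 3 hours and 30 minutes leg 1 → 3:25 PM UTC.
Add 5 hours and 47 minutes layover in San Teodoro → 9:12 PM UTC.
Add 4 hours and 48 minutes leg 2 → 2:00 AM UTC (May 18).
Add 2 hours and 47 minutes layover in Anvik Crossing → 4:47 AM UTC.
Add 13 hours 59 minutes leg 3 → 6:46 PM UTC.
Add 52 minutes layover in Jakarta → 7:38 PM UTC.
Add 1 hour 55 minutes leg 4 → 9:33 PM UTC.
Chennai is UTC+5:30, so local arrival = 9:33 PM + 5:30 = 3:03 AM on May 19.

3:03 AM on May 19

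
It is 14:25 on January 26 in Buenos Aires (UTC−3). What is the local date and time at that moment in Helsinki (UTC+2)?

Helsinki is 5:00 ahead of Buenos Aires.
Shift by the zone difference: 14:25 + 5:00 = 19:25 on Jan 26 in Helsinki.

19:25 on January 26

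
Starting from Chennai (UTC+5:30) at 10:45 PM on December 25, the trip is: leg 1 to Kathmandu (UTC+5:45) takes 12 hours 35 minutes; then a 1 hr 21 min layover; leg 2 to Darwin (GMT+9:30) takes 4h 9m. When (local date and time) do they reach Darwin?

8:50 PM on Dec 26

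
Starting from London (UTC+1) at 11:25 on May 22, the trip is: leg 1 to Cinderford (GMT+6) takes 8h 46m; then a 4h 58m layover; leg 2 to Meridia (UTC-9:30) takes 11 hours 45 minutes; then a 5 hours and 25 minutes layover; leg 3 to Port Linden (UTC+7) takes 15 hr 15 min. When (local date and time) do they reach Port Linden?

Convert departure to UTC: 11:25 − 1:00 = 10:25 UTC on May 22.
Add 8 hours and 46 minutes leg 1 → 19:11 UTC.
Add 4 hours and 58 minutes layover in Cinderford → 00:09 UTC (May 23).
Add 11 hours 45 minutes leg 2 → 11:54 UTC.
Add 5 hours and 25 minutes layover in Meridia → 17:19 UTC.
Add 15 hours 15 minutes leg 3 → 08:34 UTC (May 24).
Port Linden is UTC+7:00, so local arrival = 08:34 + 7:00 = 15:34 on May 24.

15:34 on May 24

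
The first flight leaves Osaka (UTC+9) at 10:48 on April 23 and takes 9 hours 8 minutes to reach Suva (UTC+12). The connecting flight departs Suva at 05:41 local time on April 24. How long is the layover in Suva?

Convert departure to UTC: 10:48 − 9:00 = 01:48 UTC on Apr 23.
Add 9 hours and 8 minutes flight time → 10:56 UTC.
Suva is UTC+12:00, so local arrival = 10:56 + 12:00 = 22:56 on Apr 23.
Layover = 05:41 − 22:56 (+1 day) = 6 hours 45 minutes.

6 hours 45 minutes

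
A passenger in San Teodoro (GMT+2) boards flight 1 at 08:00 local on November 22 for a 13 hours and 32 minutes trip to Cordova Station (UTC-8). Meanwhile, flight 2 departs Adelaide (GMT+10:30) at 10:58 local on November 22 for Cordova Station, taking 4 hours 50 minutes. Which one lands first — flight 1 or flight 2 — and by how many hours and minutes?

Flight 1 in UTC: 08:00 − 2:00 = 06:00 on Nov 22.
+13 hours and 32 minutes → arrive 19:32 UTC on Nov 22.
Flight 2 in UTC: 10:58 − 10:30 = 00:28 on Nov 22.
+4 hours 50 minutes → arrive 05:18 UTC on Nov 22.
Flight 2 lands earlier by 14 hours 14 minutes.

the second, by 14 hours 14 minutes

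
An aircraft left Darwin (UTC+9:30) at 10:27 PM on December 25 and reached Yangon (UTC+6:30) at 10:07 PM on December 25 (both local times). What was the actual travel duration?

2 hours 40 minutes

Yangon is 3:00 behind Darwin.
Clock-face elapsed time (ignoring zones) is −20 minutes.
Actual elapsed = −20 minutes + 3:00 = 2 hours 40 minutes.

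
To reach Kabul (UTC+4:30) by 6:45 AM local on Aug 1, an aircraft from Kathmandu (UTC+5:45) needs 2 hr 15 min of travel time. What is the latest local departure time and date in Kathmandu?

5:45 AM on Aug 1

Target arrival in UTC: 6:45 AM − 4:30 = 2:15 AM on Aug 1.
Subtract 2 hours and 15 minutes → departure 12:00 AM UTC on Aug 1.
Kathmandu is UTC+5:45: 12:00 AM + 5:45 = 5:45 AM on Aug 1.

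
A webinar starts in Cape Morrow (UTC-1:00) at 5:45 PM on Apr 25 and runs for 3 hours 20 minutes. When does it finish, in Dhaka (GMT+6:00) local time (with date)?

Convert start to UTC: 5:45 PM + 1:00 = 6:45 PM UTC on Apr 25.
Add 3 hours and 20 minutes duration → 10:05 PM UTC.
Dhaka is UTC+6:00, so local end time = 10:05 PM + 6:00 = 4:05 AM on Apr 26.

4:05 AM on April 26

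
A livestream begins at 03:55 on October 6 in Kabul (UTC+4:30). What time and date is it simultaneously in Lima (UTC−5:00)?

18:25 on Oct 5

In UTC: 03:55 − 4:30 = 23:25 on Oct 5.
Lima is UTC−5:00: 23:25 − 5:00 = 18:25 on Oct 5.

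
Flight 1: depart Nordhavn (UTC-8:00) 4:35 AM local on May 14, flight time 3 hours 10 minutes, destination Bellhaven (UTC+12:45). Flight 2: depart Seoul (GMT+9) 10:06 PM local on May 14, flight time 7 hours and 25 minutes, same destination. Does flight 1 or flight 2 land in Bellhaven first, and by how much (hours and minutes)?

Flight 1 in UTC: 4:35 AM + 8:00 = 12:35 PM on May 14.
+3 hours 10 minutes → arrive 3:45 PM UTC on May 14.
Flight 2 in UTC: 10:06 PM − 9:00 = 1:06 PM on May 14.
+7 hours 25 minutes → arrive 8:31 PM UTC on May 14.
Flight 1 lands earlier by 4 hours 46 minutes.

the first, by 4 hours 46 minutes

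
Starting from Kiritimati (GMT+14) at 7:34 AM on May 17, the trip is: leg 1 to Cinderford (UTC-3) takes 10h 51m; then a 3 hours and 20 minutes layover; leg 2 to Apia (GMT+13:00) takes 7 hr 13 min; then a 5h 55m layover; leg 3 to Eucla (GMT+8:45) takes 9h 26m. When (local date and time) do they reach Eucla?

Convert departure to UTC: 7:34 AM − 14:00 = 5:34 PM UTC on May 16.
Add 10 hours 51 minutes leg 1 → 4:25 AM UTC (May 17).
Add 3 hours and 20 minutes layover in Cinderford → 7:45 AM UTC.
Add 7 hours and 13 minutes leg 2 → 2:58 PM UTC.
Add 5 hours 55 minutes layover in Apia → 8:53 PM UTC.
Add 9 hours and 26 minutes leg 3 → 6:19 AM UTC (May 18).
Eucla is UTC+8:45, so local arrival = 6:19 AM + 8:45 = 3:04 PM on May 18.

3:04 PM on May 18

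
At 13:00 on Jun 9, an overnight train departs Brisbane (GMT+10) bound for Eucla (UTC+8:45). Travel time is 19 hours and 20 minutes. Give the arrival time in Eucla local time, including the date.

Convert departure to UTC: 13:00 − 10:00 = 03:00 UTC on Jun 9.
Add 19 hours and 20 minutes travel time → 22:20 UTC.
Eucla is UTC+8:45, so local arrival = 22:20 + 8:45 = 07:05 on Jun 10.

07:05 on June 10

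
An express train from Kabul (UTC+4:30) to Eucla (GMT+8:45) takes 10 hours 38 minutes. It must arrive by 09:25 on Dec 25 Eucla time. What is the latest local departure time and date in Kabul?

18:32 on December 24

Target arrival in UTC: 09:25 − 8:45 = 00:40 on Dec 25.
Subtract 10 hours 38 minutes → departure 14:02 UTC on Dec 24.
Kabul is UTC+4:30: 14:02 + 4:30 = 18:32 on Dec 24.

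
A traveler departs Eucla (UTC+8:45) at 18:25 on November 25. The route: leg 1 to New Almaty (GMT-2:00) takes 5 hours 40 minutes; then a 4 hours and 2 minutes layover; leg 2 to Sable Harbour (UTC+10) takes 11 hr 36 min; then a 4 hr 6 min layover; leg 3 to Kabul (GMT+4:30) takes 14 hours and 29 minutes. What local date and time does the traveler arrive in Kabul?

Convert departure to UTC: 18:25 − 8:45 = 09:40 UTC on Nov 25.
Add 5 hours 40 minutes leg 1 → 15:20 UTC.
Add 4 hours 2 minutes layover in New Almaty → 19:22 UTC.
Add 11 hours and 36 minutes leg 2 → 06:58 UTC (Nov 26).
Add 4 hours and 6 minutes layover in Sable Harbour → 11:04 UTC.
Add 14 hours and 29 minutes leg 3 → 01:33 UTC (Nov 27).
Kabul is UTC+4:30, so local arrival = 01:33 + 4:30 = 06:03 on Nov 27.

06:03 on November 27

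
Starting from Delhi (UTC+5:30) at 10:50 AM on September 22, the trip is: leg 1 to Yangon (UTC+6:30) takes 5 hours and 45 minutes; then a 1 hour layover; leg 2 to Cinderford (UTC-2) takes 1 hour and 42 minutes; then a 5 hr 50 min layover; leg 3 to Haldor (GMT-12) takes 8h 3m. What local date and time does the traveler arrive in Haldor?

Convert departure to UTC: 10:50 AM − 5:30 = 5:20 AM UTC on Sep 22.
Add 5 hours and 45 minutes leg 1 → 11:05 AM UTC.
Add 1 hour layover in Yangon → 12:05 PM UTC.
Add 1 hour and 42 minutes leg 2 → 1:47 PM UTC.
Add 5 hours 50 minutes layover in Cinderford → 7:37 PM UTC.
Add 8 hours 3 minutes leg 3 → 3:40 AM UTC (Sep 23).
Haldor is UTC−12:00, so local arrival = 3:40 AM − 12:00 = 3:40 PM on Sep 22.

3:40 PM on September 22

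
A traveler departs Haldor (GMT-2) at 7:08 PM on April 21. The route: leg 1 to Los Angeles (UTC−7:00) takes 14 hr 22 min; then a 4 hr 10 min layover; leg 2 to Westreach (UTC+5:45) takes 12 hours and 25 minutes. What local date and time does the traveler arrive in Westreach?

9:50 AM on April 23

Convert departure to UTC: 7:08 PM + 2:00 = 9:08 PM UTC on Apr 21.
Add 14 hours 22 minutes leg 1 → 11:30 AM UTC (Apr 22).
Add 4 hours 10 minutes layover in Los Angeles → 3:40 PM UTC.
Add 12 hours 25 minutes leg 2 → 4:05 AM UTC (Apr 23).
Westreach is UTC+5:45, so local arrival = 4:05 AM + 5:45 = 9:50 AM on Apr 23.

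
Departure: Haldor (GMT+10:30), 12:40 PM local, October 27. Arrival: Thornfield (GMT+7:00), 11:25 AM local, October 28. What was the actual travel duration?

26 hours 15 minutes

Departure in UTC: 12:40 PM − 10:30 = 2:10 AM on Oct 27.
Arrival in UTC: 11:25 AM − 7:00 = 4:25 AM on Oct 28.
Elapsed = 4:25 AM − 2:10 AM (+1 day) = 26 hours 15 minutes.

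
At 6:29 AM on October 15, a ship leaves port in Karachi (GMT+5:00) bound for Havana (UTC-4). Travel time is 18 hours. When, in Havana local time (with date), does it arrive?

3:29 PM on October 15

Convert departure to UTC: 6:29 AM − 5:00 = 1:29 AM UTC on Oct 15.
Add 18 hours travel time → 7:29 PM UTC.
Havana is UTC−4:00, so local arrival = 7:29 PM − 4:00 = 3:29 PM on Oct 15.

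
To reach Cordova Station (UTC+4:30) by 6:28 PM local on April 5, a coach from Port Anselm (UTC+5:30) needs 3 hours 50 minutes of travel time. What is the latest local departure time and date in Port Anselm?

3:38 PM on April 5

Target arrival in UTC: 6:28 PM − 4:30 = 1:58 PM on Apr 5.
Subtract 3 hours and 50 minutes → departure 10:08 AM UTC on Apr 5.
Port Anselm is UTC+5:30: 10:08 AM + 5:30 = 3:38 PM on Apr 5.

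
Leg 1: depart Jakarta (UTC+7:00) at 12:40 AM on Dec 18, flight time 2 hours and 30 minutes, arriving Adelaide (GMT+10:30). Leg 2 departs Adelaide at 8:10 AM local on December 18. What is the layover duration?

Convert departure to UTC: 12:40 AM − 7:00 = 5:40 PM UTC on Dec 17.
Add 2 hours 30 minutes flight time → 8:10 PM UTC.
Adelaide is UTC+10:30, so local arrival = 8:10 PM + 10:30 = 6:40 AM on Dec 18.
Layover = 8:10 AM − 6:40 AM = 1 hour 30 minutes.

1 hour 30 minutes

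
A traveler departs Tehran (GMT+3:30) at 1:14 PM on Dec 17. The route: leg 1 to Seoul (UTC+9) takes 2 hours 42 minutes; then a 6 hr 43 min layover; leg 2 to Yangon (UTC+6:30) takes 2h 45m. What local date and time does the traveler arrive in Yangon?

4:24 AM on Dec 18

Convert departure to UTC: 1:14 PM − 3:30 = 9:44 AM UTC on Dec 17.
Add 2 hours and 42 minutes leg 1 → 12:26 PM UTC.
Add 6 hours 43 minutes layover in Seoul → 7:09 PM UTC.
Add 2 hours 45 minutes leg 2 → 9:54 PM UTC.
Yangon is UTC+6:30, so local arrival = 9:54 PM + 6:30 = 4:24 AM on Dec 18.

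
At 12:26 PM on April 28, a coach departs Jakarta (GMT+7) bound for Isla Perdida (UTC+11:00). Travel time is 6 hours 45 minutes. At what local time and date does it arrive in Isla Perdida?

11:11 PM on Apr 28

Isla Perdida is 4:00 ahead of Jakarta.
After 6 hours 45 minutes it is 7:11 PM in Jakarta.
Shift by the zone difference: 7:11 PM + 4:00 = 11:11 PM on Apr 28 in Isla Perdida.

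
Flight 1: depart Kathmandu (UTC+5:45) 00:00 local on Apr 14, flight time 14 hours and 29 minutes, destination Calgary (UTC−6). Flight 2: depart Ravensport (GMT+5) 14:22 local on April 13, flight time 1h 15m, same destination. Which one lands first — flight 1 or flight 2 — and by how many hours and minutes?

Flight 1 in UTC: 00:00 − 5:45 = 18:15 on Apr 13.
+14 hours and 29 minutes → arrive 08:44 UTC on Apr 14.
Flight 2 in UTC: 14:22 − 5:00 = 09:22 on Apr 13.
+1 hour 15 minutes → arrive 10:37 UTC on Apr 13.
Flight 2 lands earlier by 22 hours 7 minutes.

the second, by 22 hours 7 minutes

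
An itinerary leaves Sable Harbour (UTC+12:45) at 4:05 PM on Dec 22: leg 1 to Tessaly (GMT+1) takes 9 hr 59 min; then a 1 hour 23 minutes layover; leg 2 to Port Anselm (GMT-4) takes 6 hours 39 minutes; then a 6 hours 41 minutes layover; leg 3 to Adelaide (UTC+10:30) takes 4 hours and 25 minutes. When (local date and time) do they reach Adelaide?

6:57 PM on December 23

Convert departure to UTC: 4:05 PM − 12:45 = 3:20 AM UTC on Dec 22.
Add 9 hours 59 minutes leg 1 → 1:19 PM UTC.
Add 1 hour 23 minutes layover in Tessaly → 2:42 PM UTC.
Add 6 hours 39 minutes leg 2 → 9:21 PM UTC.
Add 6 hours and 41 minutes layover in Port Anselm → 4:02 AM UTC (Dec 23).
Add 4 hours 25 minutes leg 3 → 8:27 AM UTC.
Adelaide is UTC+10:30, so local arrival = 8:27 AM + 10:30 = 6:57 PM on Dec 23.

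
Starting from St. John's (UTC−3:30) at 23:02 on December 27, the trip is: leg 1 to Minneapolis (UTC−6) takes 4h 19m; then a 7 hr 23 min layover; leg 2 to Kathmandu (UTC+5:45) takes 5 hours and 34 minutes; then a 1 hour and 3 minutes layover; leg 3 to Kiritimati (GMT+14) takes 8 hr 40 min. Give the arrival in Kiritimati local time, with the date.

19:31 on December 29

Convert departure to UTC: 23:02 + 3:30 = 02:32 UTC on Dec 28.
Add 4 hours and 19 minutes leg 1 → 06:51 UTC.
Add 7 hours and 23 minutes layover in Minneapolis → 14:14 UTC.
Add 5 hours and 34 minutes leg 2 → 19:48 UTC.
Add 1 hour and 3 minutes layover in Kathmandu → 20:51 UTC.
Add 8 hours and 40 minutes leg 3 → 05:31 UTC (Dec 29).
Kiritimati is UTC+14:00, so local arrival = 05:31 + 14:00 = 19:31 on Dec 29.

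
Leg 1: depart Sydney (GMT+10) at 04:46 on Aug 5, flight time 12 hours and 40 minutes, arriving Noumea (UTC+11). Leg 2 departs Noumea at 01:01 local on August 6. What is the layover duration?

6 hours 35 minutes

Convert departure to UTC: 04:46 − 10:00 = 18:46 UTC on Aug 4.
Add 12 hours 40 minutes flight time → 07:26 UTC (Aug 5).
Noumea is UTC+11:00, so local arrival = 07:26 + 11:00 = 18:26 on Aug 5.
Layover = 01:01 − 18:26 (+1 day) = 6 hours 35 minutes.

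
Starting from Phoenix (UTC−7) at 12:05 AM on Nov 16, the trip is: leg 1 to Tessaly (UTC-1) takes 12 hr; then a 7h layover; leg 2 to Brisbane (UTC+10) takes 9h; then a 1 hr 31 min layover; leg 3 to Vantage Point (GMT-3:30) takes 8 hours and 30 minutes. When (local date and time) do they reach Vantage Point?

5:36 PM on November 17

Convert departure to UTC: 12:05 AM + 7:00 = 7:05 AM UTC on Nov 16.
Add 12 hours leg 1 → 7:05 PM UTC.
Add 7 hours layover in Tessaly → 2:05 AM UTC (Nov 17).
Add 9 hours leg 2 → 11:05 AM UTC.
Add 1 hour and 31 minutes layover in Brisbane → 12:36 PM UTC.
Add 8 hours 30 minutes leg 3 → 9:06 PM UTC.
Vantage Point is UTC−3:30, so local arrival = 9:06 PM − 3:30 = 5:36 PM on Nov 17.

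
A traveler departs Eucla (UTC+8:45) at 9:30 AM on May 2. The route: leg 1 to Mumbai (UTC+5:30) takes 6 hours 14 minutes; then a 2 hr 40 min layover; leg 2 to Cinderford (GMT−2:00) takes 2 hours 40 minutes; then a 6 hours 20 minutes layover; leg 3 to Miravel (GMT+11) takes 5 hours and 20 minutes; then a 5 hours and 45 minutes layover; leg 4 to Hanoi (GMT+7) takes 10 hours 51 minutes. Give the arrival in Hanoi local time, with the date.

11:35 PM on May 3

Convert departure to UTC: 9:30 AM − 8:45 = 12:45 AM UTC on May 2.
Add 6 hours and 14 minutes leg 1 → 6:59 AM UTC.
Add 2 hours and 40 minutes layover in Mumbai → 9:39 AM UTC.
Add 2 hours and 40 minutes leg 2 → 12:19 PM UTC.
Add 6 hours 20 minutes layover in Cinderford → 6:39 PM UTC.
Add 5 hours and 20 minutes leg 3 → 11:59 PM UTC.
Add 5 hours and 45 minutes layover in Miravel → 5:44 AM UTC (May 3).
Add 10 hours and 51 minutes leg 4 → 4:35 PM UTC.
Hanoi is UTC+7:00, so local arrival = 4:35 PM + 7:00 = 11:35 PM on May 3.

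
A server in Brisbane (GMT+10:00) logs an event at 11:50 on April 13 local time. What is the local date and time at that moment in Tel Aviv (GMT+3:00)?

Tel Aviv is 7:00 behind Brisbane.
Shift by the zone difference: 11:50 − 7:00 = 04:50 on Apr 13 in Tel Aviv.

04:50 on Apr 13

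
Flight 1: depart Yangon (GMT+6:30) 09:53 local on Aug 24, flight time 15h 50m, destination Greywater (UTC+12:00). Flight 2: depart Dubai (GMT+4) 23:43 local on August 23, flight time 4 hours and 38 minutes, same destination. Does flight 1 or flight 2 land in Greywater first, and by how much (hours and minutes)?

Flight 1 in UTC: 09:53 − 6:30 = 03:23 on Aug 24.
+15 hours and 50 minutes → arrive 19:13 UTC on Aug 24.
Flight 2 in UTC: 23:43 − 4:00 = 19:43 on Aug 23.
+4 hours and 38 minutes → arrive 00:21 UTC on Aug 24.
Flight 2 lands earlier by 18 hours 52 minutes.

the second, by 18 hours 52 minutes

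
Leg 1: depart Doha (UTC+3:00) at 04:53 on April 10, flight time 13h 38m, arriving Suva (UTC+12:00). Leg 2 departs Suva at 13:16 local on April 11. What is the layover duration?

9 hours 45 minutes

Convert departure to UTC: 04:53 − 3:00 = 01:53 UTC on Apr 10.
Add 13 hours and 38 minutes flight time → 15:31 UTC.
Suva is UTC+12:00, so local arrival = 15:31 + 12:00 = 03:31 on Apr 11.
Layover = 13:16 − 03:31 = 9 hours 45 minutes.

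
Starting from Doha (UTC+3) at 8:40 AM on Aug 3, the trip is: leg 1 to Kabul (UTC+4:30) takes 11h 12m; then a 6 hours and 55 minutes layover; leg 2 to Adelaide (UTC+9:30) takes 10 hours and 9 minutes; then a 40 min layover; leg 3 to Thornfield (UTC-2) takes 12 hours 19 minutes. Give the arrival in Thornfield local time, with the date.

8:55 PM on Aug 4

Convert departure to UTC: 8:40 AM − 3:00 = 5:40 AM UTC on Aug 3.
Add 11 hours and 12 minutes leg 1 → 4:52 PM UTC.
Add 6 hours and 55 minutes layover in Kabul → 11:47 PM UTC.
Add 10 hours 9 minutes leg 2 → 9:56 AM UTC (Aug 4).
Add 40 minutes layover in Adelaide → 10:36 AM UTC.
Add 12 hours 19 minutes leg 3 → 10:55 PM UTC.
Thornfield is UTC−2:00, so local arrival = 10:55 PM − 2:00 = 8:55 PM on Aug 4.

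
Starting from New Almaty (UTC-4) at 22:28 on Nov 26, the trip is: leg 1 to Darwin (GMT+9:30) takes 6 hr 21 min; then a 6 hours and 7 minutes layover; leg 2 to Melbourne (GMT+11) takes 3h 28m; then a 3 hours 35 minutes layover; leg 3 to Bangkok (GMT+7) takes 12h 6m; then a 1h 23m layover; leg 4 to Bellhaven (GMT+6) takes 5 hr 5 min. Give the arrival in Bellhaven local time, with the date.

22:33 on November 28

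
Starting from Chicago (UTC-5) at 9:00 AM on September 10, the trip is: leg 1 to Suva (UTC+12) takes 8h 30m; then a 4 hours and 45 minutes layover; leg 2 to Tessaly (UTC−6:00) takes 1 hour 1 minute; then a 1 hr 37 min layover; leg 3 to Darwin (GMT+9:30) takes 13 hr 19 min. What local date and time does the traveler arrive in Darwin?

Convert departure to UTC: 9:00 AM + 5:00 = 2:00 PM UTC on Sep 10.
Add 8 hours 30 minutes leg 1 → 10:30 PM UTC.
Add 4 hours 45 minutes layover in Suva → 3:15 AM UTC (Sep 11).
Add 1 hour and 1 minute leg 2 → 4:16 AM UTC.
Add 1 hour and 37 minutes layover in Tessaly → 5:53 AM UTC.
Add 13 hours and 19 minutes leg 3 → 7:12 PM UTC.
Darwin is UTC+9:30, so local arrival = 7:12 PM + 9:30 = 4:42 AM on Sep 12.

4:42 AM on Sep 12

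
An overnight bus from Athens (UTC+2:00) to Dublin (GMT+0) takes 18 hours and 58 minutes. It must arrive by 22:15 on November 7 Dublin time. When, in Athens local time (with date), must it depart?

05:17 on November 7

Target arrival is already UTC: 22:15 on Nov 7.
Subtract 18 hours 58 minutes → departure 03:17 UTC on Nov 7.
Athens is UTC+2:00: 03:17 + 2:00 = 05:17 on Nov 7.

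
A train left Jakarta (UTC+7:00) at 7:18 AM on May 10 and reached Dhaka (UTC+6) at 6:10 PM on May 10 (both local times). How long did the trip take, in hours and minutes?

11 hours 52 minutes

Departure in UTC: 7:18 AM − 7:00 = 12:18 AM on May 10.
Arrival in UTC: 6:10 PM − 6:00 = 12:10 PM on May 10.
Elapsed = 12:10 PM − 12:18 AM = 11 hours 52 minutes.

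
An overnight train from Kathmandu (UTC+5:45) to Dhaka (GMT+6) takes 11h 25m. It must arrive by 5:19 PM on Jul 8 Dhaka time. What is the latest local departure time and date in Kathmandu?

5:39 AM on July 8

Target arrival in UTC: 5:19 PM − 6:00 = 11:19 AM on Jul 8.
Subtract 11 hours 25 minutes → departure 11:54 PM UTC on Jul 7.
Kathmandu is UTC+5:45: 11:54 PM + 5:45 = 5:39 AM on Jul 8.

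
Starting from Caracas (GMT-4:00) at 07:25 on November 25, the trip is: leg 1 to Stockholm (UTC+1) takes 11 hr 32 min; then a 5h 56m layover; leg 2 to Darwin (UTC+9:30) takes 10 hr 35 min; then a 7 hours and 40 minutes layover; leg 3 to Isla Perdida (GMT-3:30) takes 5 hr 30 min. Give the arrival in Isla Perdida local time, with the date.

01:08 on November 27

Convert departure to UTC: 07:25 + 4:00 = 11:25 UTC on Nov 25.
Add 11 hours 32 minutes leg 1 → 22:57 UTC.
Add 5 hours and 56 minutes layover in Stockholm → 04:53 UTC (Nov 26).
Add 10 hours 35 minutes leg 2 → 15:28 UTC.
Add 7 hours and 40 minutes layover in Darwin → 23:08 UTC.
Add 5 hours and 30 minutes leg 3 → 04:38 UTC (Nov 27).
Isla Perdida is UTC−3:30, so local arrival = 04:38 − 3:30 = 01:08 on Nov 27.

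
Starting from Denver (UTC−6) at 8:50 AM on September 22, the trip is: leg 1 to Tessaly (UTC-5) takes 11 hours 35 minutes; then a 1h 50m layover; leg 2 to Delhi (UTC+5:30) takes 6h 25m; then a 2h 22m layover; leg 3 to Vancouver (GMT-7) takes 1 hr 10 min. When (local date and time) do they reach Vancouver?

Convert departure to UTC: 8:50 AM + 6:00 = 2:50 PM UTC on Sep 22.
Add 11 hours 35 minutes leg 1 → 2:25 AM UTC (Sep 23).
Add 1 hour 50 minutes layover in Tessaly → 4:15 AM UTC.
Add 6 hours and 25 minutes leg 2 → 10:40 AM UTC.
Add 2 hours and 22 minutes layover in Delhi → 1:02 PM UTC.
Add 1 hour and 10 minutes leg 3 → 2:12 PM UTC.
Vancouver is UTC−7:00, so local arrival = 2:12 PM − 7:00 = 7:12 AM on Sep 23.

7:12 AM on Sep 23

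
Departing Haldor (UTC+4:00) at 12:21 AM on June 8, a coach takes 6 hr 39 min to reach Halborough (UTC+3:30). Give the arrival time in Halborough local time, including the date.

Halborough is 0:30 behind Haldor.
After 6 hours 39 minutes it is 7:00 AM in Haldor.
Shift by the zone difference: 7:00 AM − 0:30 = 6:30 AM on Jun 8 in Halborough.

6:30 AM on Jun 8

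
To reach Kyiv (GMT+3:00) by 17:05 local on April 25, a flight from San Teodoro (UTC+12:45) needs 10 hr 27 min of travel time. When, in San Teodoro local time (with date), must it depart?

Target arrival in UTC: 17:05 − 3:00 = 14:05 on Apr 25.
Subtract 10 hours and 27 minutes → departure 03:38 UTC on Apr 25.
San Teodoro is UTC+12:45: 03:38 + 12:45 = 16:23 on Apr 25.

16:23 on Apr 25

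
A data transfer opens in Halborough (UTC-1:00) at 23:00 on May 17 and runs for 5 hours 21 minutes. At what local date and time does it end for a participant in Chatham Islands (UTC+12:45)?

Chatham Islands is 13:45 ahead of Halborough.
After 5 hours and 21 minutes it is 04:21 (May 18) in Halborough.
Shift by the zone difference: 04:21 + 13:45 = 18:06 on May 18 in Chatham Islands.

18:06 on May 18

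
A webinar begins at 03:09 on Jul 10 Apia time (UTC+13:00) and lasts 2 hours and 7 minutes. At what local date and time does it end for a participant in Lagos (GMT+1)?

17:16 on July 9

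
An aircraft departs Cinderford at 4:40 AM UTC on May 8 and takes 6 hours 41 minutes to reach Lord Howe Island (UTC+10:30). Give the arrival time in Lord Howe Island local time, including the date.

9:51 PM on May 8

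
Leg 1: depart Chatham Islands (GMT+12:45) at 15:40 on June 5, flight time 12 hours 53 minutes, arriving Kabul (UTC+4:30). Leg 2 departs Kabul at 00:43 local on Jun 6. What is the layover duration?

Convert departure to UTC: 15:40 − 12:45 = 02:55 UTC on Jun 5.
Add 12 hours 53 minutes flight time → 15:48 UTC.
Kabul is UTC+4:30, so local arrival = 15:48 + 4:30 = 20:18 on Jun 5.
Layover = 00:43 − 20:18 (+1 day) = 4 hours 25 minutes.

4 hours 25 minutes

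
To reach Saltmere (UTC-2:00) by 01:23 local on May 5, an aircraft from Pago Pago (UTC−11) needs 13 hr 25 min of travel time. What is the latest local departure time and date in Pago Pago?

Target arrival in UTC: 01:23 + 2:00 = 03:23 on May 5.
Subtract 13 hours 25 minutes → departure 13:58 UTC on May 4.
Pago Pago is UTC−11:00: 13:58 − 11:00 = 02:58 on May 4.

02:58 on May 4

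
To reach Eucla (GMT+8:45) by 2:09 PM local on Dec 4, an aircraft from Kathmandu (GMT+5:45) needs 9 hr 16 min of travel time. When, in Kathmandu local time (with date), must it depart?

1:53 AM on December 4

Target arrival in UTC: 2:09 PM − 8:45 = 5:24 AM on Dec 4.
Subtract 9 hours 16 minutes → departure 8:08 PM UTC on Dec 3.
Kathmandu is UTC+5:45: 8:08 PM + 5:45 = 1:53 AM on Dec 4.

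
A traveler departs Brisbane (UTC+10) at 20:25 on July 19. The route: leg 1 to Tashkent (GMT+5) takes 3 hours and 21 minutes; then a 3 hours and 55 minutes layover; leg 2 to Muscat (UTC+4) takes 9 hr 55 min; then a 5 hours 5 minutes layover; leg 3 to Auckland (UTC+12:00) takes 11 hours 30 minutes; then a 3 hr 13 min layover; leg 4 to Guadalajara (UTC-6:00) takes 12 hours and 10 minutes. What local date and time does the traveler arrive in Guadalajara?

05:34 on Jul 21

Convert departure to UTC: 20:25 − 10:00 = 10:25 UTC on Jul 19.
Add 3 hours and 21 minutes leg 1 → 13:46 UTC.
Add 3 hours and 55 minutes layover in Tashkent → 17:41 UTC.
Add 9 hours 55 minutes leg 2 → 03:36 UTC (Jul 20).
Add 5 hours and 5 minutes layover in Muscat → 08:41 UTC.
Add 11 hours and 30 minutes leg 3 → 20:11 UTC.
Add 3 hours and 13 minutes layover in Auckland → 23:24 UTC.
Add 12 hours and 10 minutes leg 4 → 11:34 UTC (Jul 21).
Guadalajara is UTC−6:00, so local arrival = 11:34 − 6:00 = 05:34 on Jul 21.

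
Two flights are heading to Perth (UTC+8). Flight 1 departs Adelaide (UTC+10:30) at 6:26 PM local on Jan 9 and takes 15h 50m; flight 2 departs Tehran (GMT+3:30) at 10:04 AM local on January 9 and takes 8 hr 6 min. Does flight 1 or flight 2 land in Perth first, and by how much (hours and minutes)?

Flight 1 in UTC: 6:26 PM − 10:30 = 7:56 AM on Jan 9.
+15 hours 50 minutes → arrive 11:46 PM UTC on Jan 9.
Flight 2 in UTC: 10:04 AM − 3:30 = 6:34 AM on Jan 9.
+8 hours 6 minutes → arrive 2:40 PM UTC on Jan 9.
Flight 2 lands earlier by 9 hours 6 minutes.

the second, by 9 hours 6 minutes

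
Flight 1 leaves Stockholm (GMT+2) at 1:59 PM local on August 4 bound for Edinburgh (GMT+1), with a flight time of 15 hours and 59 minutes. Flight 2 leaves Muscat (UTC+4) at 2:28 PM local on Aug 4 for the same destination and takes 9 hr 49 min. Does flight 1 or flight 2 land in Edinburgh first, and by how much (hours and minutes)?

the second, by 7 hours 41 minutes

Flight 1 in UTC: 1:59 PM − 2:00 = 11:59 AM on Aug 4.
+15 hours 59 minutes → arrive 3:58 AM UTC on Aug 5.
Flight 2 in UTC: 2:28 PM − 4:00 = 10:28 AM on Aug 4.
+9 hours and 49 minutes → arrive 8:17 PM UTC on Aug 4.
Flight 2 lands earlier by 7 hours 41 minutes.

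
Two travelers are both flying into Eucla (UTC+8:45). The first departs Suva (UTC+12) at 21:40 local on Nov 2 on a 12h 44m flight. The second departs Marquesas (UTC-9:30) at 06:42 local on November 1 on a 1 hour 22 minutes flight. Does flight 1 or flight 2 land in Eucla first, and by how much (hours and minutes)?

Flight 1 in UTC: 21:40 − 12:00 = 09:40 on Nov 2.
+12 hours 44 minutes → arrive 22:24 UTC on Nov 2.
Flight 2 in UTC: 06:42 + 9:30 = 16:12 on Nov 1.
+1 hour 22 minutes → arrive 17:34 UTC on Nov 1.
Flight 2 lands earlier by 28 hours 50 minutes.

the second, by 28 hours 50 minutes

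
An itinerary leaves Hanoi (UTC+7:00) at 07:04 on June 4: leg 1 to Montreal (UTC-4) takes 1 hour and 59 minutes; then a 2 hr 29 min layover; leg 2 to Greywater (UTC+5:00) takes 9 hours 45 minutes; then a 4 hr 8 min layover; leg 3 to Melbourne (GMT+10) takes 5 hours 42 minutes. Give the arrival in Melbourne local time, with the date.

10:07 on June 5

Convert departure to UTC: 07:04 − 7:00 = 00:04 UTC on Jun 4.
Add 1 hour 59 minutes leg 1 → 02:03 UTC.
Add 2 hours 29 minutes layover in Montreal → 04:32 UTC.
Add 9 hours 45 minutes leg 2 → 14:17 UTC.
Add 4 hours and 8 minutes layover in Greywater → 18:25 UTC.
Add 5 hours and 42 minutes leg 3 → 00:07 UTC (Jun 5).
Melbourne is UTC+10:00, so local arrival = 00:07 + 10:00 = 10:07 on Jun 5.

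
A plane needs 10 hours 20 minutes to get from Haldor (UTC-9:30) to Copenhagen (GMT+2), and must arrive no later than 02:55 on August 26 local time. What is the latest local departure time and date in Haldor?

05:05 on August 25

Target arrival in UTC: 02:55 − 2:00 = 00:55 on Aug 26.
Subtract 10 hours 20 minutes → departure 14:35 UTC on Aug 25.
Haldor is UTC−9:30: 14:35 − 9:30 = 05:05 on Aug 25.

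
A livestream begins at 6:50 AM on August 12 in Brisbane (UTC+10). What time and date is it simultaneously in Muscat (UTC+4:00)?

Muscat is 6:00 behind Brisbane.
Shift by the zone difference: 6:50 AM − 6:00 = 12:50 AM on Aug 12 in Muscat.

12:50 AM on August 12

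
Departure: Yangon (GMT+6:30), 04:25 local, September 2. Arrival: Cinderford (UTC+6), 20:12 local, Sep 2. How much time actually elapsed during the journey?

16 hours 17 minutes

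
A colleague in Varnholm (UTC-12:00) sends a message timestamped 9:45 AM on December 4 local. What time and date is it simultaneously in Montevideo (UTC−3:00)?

6:45 PM on December 4

In UTC: 9:45 AM + 12:00 = 9:45 PM on Dec 4.
Montevideo is UTC−3:00: 9:45 PM − 3:00 = 6:45 PM on Dec 4.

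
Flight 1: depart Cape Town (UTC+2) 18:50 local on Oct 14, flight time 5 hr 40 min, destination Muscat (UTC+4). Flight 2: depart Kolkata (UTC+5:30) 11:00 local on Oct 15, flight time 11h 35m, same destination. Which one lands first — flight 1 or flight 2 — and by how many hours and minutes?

the first, by 18 hours 35 minutes

Flight 1 in UTC: 18:50 − 2:00 = 16:50 on Oct 14.
+5 hours and 40 minutes → arrive 22:30 UTC on Oct 14.
Flight 2 in UTC: 11:00 − 5:30 = 05:30 on Oct 15.
+11 hours 35 minutes → arrive 17:05 UTC on Oct 15.
Flight 1 lands earlier by 18 hours 35 minutes.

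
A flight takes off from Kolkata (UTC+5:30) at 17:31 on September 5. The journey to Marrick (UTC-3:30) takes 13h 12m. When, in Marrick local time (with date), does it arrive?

21:43 on September 5

Convert departure to UTC: 17:31 − 5:30 = 12:01 UTC on Sep 5.
Add 13 hours 12 minutes travel time → 01:13 UTC (Sep 6).
Marrick is UTC−3:30, so local arrival = 01:13 − 3:30 = 21:43 on Sep 5.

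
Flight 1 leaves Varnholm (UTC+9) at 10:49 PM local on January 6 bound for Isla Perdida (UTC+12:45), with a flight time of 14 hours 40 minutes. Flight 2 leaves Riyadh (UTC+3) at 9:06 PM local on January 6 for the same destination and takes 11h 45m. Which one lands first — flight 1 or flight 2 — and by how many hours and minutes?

the first, by 1 hour 22 minutes

Flight 1 in UTC: 10:49 PM − 9:00 = 1:49 PM on Jan 6.
+14 hours and 40 minutes → arrive 4:29 AM UTC on Jan 7.
Flight 2 in UTC: 9:06 PM − 3:00 = 6:06 PM on Jan 6.
+11 hours and 45 minutes → arrive 5:51 AM UTC on Jan 7.
Flight 1 lands earlier by 1 hour 22 minutes.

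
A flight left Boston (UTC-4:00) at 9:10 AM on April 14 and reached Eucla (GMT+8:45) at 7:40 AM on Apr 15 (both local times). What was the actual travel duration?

Departure in UTC: 9:10 AM + 4:00 = 1:10 PM on Apr 14.
Arrival in UTC: 7:40 AM − 8:45 = 10:55 PM on Apr 14.
Elapsed = 10:55 PM − 1:10 PM = 9 hours 45 minutes.

9 hours 45 minutes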